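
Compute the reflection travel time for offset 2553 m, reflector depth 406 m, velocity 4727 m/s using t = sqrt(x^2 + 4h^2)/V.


x^2 + 4h^2 = 2553^2 + 4*406^2 = 6517809 + 659344 = 7177153
sqrt(7177153) = 2679.0209
t = 2679.0209 / 4727 = 0.5667 s

0.5667


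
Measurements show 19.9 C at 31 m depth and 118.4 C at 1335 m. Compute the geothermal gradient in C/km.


dT = 118.4 - 19.9 = 98.5 C
dz = 1335 - 31 = 1304 m
gradient = dT/dz * 1000 = 98.5/1304 * 1000 = 75.5368 C/km

75.5368


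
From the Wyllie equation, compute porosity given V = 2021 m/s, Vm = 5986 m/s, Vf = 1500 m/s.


1/V - 1/Vm = 1/2021 - 1/5986 = 0.00032775
1/Vf - 1/Vm = 1/1500 - 1/5986 = 0.00049961
phi = 0.00032775 / 0.00049961 = 0.656

0.656


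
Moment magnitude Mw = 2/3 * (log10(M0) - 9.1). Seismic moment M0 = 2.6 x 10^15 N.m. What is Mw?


log10(M0) = log10(2.6 x 10^15) = 15.415
Mw = 2/3 * (15.415 - 9.1)
= 2/3 * 6.315
= 4.21

4.21


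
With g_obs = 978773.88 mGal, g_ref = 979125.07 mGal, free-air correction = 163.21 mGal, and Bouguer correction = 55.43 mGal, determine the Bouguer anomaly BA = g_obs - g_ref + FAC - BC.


BA = g_obs - g_ref + FAC - BC
= 978773.88 - 979125.07 + 163.21 - 55.43
= -243.41 mGal

-243.41


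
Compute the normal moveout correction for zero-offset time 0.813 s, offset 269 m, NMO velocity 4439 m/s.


x/Vnmo = 269/4439 = 0.060599
(x/Vnmo)^2 = 0.003672
t0^2 = 0.660969
sqrt(0.660969 + 0.003672) = 0.815255
dt = 0.815255 - 0.813 = 0.002255

0.002255


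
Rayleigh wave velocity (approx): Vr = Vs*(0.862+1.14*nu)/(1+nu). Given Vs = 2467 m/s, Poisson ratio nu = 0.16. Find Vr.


Numerator factor = 0.862 + 1.14*0.16 = 1.0444
Denominator = 1 + 0.16 = 1.16
Vr = 2467 * 1.0444 / 1.16 = 2221.15 m/s

2221.15


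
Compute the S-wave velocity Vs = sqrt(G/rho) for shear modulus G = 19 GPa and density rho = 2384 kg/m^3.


Convert G to Pa: G = 19e9 Pa
Compute G/rho = 19e9 / 2384 = 7969798.6577
Vs = sqrt(7969798.6577) = 2823.08 m/s

2823.08


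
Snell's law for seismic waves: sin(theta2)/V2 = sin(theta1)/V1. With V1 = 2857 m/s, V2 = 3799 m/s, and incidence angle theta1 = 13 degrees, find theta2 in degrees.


sin(theta1) = sin(13 deg) = 0.224951
sin(theta2) = V2/V1 * sin(theta1) = 3799/2857 * 0.224951 = 0.299121
theta2 = arcsin(0.299121) = 17.4048 degrees

17.4048


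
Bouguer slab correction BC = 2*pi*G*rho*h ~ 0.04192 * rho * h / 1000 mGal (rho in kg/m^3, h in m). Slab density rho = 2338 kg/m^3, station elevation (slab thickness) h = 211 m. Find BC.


BC = 0.04192 * rho * h / 1000
= 0.04192 * 2338 * 211 / 1000
= 20.6799 mGal

20.6799


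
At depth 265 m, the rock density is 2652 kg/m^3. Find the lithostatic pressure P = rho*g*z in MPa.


P = rho * g * z / 1e6
= 2652 * 9.81 * 265 / 1e6
= 6894271.8 / 1e6
= 6.8943 MPa

6.8943


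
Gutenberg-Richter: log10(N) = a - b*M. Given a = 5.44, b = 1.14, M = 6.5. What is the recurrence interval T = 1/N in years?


log10(N) = 5.44 - 1.14*6.5 = -1.97
N = 10^-1.97 = 0.010715
T = 1/N = 1/0.010715 = 93.3254 years

93.3254


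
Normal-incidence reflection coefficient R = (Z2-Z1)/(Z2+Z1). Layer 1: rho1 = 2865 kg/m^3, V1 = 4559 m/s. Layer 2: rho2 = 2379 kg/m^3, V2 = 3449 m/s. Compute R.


Z1 = 2865 * 4559 = 13061535
Z2 = 2379 * 3449 = 8205171
R = (8205171 - 13061535) / (8205171 + 13061535) = -4856364 / 21266706 = -0.2284

-0.2284


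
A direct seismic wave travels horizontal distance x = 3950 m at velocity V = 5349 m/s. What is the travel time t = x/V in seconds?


t = x / V
= 3950 / 5349
= 0.7385 s

0.7385


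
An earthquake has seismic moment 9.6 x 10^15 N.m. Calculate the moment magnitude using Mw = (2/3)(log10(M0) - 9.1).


log10(M0) = log10(9.6 x 10^15) = 15.9823
Mw = 2/3 * (15.9823 - 9.1)
= 2/3 * 6.8823
= 4.59

4.59


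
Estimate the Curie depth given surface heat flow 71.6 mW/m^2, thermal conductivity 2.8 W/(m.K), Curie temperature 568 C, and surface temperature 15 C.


T_Curie - T_surf = 568 - 15 = 553 C
Convert q to W/m^2: 71.6 mW/m^2 = 0.0716 W/m^2
d = 553 * 2.8 / 0.0716 = 21625.7 m

21625.7


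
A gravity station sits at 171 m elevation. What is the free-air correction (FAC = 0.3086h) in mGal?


FAC = 0.3086 * h
= 0.3086 * 171
= 52.7706 mGal

52.7706


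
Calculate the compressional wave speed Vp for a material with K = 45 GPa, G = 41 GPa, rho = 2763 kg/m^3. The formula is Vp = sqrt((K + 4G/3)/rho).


First compute the effective modulus:
K + 4G/3 = 45e9 + 4*41e9/3 = 99666666666.67 Pa
Then divide by density:
99666666666.67 / 2763 = 36071902.5214 Pa/(kg/m^3)
Take the square root:
Vp = sqrt(36071902.5214) = 6005.99 m/s

6005.99


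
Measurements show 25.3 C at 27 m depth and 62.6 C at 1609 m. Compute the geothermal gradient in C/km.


dT = 62.6 - 25.3 = 37.3 C
dz = 1609 - 27 = 1582 m
gradient = dT/dz * 1000 = 37.3/1582 * 1000 = 23.5777 C/km

23.5777


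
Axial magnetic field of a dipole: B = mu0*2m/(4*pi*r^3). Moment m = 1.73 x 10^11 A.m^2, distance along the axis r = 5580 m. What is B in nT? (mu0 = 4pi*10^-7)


m = 1.73 x 10^11 = 173000000000 A.m^2
2m = 346000000000 A.m^2
r^3 = 5580^3 = 173741112000
B = (4pi*10^-7) * 346000000000 / (4*pi * 173741112000) * 1e9
= 434796.423257 / 2183295204342.89 * 1e9
= 199.1469 nT

199.1469


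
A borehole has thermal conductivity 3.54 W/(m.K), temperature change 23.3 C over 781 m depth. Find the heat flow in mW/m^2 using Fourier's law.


q = k * dT / dz * 1000
= 3.54 * 23.3 / 781 * 1000
= 0.105611 * 1000
= 105.6108 mW/m^2

105.6108


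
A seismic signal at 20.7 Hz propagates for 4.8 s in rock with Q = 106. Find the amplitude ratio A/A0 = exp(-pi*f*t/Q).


pi*f*t/Q = pi*20.7*4.8/106 = 2.944799
A/A0 = exp(-2.944799) = 0.052613

0.052613


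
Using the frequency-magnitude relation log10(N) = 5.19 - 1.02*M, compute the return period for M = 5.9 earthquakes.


log10(N) = 5.19 - 1.02*5.9 = -0.828
N = 10^-0.828 = 0.148594
T = 1/N = 1/0.148594 = 6.7298 years

6.7298


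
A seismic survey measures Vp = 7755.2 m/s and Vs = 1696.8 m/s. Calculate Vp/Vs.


Vp/Vs = 7755.2 / 1696.8
= 4.5705

4.5705


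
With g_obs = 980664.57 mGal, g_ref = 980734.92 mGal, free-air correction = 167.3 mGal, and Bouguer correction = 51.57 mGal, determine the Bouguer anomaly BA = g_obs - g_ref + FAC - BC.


BA = g_obs - g_ref + FAC - BC
= 980664.57 - 980734.92 + 167.3 - 51.57
= 45.38 mGal

45.38


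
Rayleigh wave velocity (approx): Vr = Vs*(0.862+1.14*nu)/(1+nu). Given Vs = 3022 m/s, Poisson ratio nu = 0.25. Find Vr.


Numerator factor = 0.862 + 1.14*0.25 = 1.147
Denominator = 1 + 0.25 = 1.25
Vr = 3022 * 1.147 / 1.25 = 2772.99 m/s

2772.99


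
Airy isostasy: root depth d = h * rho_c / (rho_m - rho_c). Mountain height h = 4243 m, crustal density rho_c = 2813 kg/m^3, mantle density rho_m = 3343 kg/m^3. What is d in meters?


rho_m - rho_c = 3343 - 2813 = 530
d = 4243 * 2813 / 530
= 11935559 / 530
= 22519.92 m

22519.92


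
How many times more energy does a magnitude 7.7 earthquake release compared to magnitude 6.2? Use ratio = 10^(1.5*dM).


M2 - M1 = 7.7 - 6.2 = 1.5
1.5 * 1.5 = 2.25
ratio = 10^2.25 = 177.83

177.83


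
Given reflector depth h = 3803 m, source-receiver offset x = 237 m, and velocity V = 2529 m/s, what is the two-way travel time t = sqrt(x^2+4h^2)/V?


x^2 + 4h^2 = 237^2 + 4*3803^2 = 56169 + 57851236 = 57907405
sqrt(57907405) = 7609.6915
t = 7609.6915 / 2529 = 3.009 s

3.009


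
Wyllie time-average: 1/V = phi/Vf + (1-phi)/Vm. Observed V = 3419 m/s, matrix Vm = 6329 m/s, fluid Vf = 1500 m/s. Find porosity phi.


1/V - 1/Vm = 1/3419 - 1/6329 = 0.00013448
1/Vf - 1/Vm = 1/1500 - 1/6329 = 0.00050866
phi = 0.00013448 / 0.00050866 = 0.2644

0.2644


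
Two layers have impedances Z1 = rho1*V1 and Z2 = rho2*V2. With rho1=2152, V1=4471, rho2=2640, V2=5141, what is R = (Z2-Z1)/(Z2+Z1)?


Z1 = 2152 * 4471 = 9621592
Z2 = 2640 * 5141 = 13572240
R = (13572240 - 9621592) / (13572240 + 9621592) = 3950648 / 23193832 = 0.1703

0.1703


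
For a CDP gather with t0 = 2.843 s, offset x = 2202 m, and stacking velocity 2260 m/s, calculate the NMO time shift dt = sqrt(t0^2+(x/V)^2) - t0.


x/Vnmo = 2202/2260 = 0.974336
(x/Vnmo)^2 = 0.949331
t0^2 = 8.082649
sqrt(8.082649 + 0.949331) = 3.005325
dt = 3.005325 - 2.843 = 0.162325

0.162325


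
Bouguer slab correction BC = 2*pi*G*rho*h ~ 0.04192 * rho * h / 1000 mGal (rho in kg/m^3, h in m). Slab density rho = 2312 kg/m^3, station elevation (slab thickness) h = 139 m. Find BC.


BC = 0.04192 * rho * h / 1000
= 0.04192 * 2312 * 139 / 1000
= 13.4717 mGal

13.4717


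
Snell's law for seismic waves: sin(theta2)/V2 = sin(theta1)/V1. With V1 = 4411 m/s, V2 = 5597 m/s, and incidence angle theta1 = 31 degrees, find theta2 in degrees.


sin(theta1) = sin(31 deg) = 0.515038
sin(theta2) = V2/V1 * sin(theta1) = 5597/4411 * 0.515038 = 0.653518
theta2 = arcsin(0.653518) = 40.8074 degrees

40.8074


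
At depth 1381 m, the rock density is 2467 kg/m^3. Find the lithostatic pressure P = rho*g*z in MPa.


P = rho * g * z / 1e6
= 2467 * 9.81 * 1381 / 1e6
= 33421953.87 / 1e6
= 33.422 MPa

33.422


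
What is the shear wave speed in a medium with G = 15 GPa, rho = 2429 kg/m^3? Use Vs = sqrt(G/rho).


Convert G to Pa: G = 15e9 Pa
Compute G/rho = 15e9 / 2429 = 6175380.8152
Vs = sqrt(6175380.8152) = 2485.03 m/s

2485.03


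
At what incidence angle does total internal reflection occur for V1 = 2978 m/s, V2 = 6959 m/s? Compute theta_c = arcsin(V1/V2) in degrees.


V1/V2 = 2978/6959 = 0.427935
theta_c = arcsin(0.427935) = 25.3366 degrees

25.3366


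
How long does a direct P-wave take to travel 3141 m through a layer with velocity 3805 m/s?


t = x / V
= 3141 / 3805
= 0.8255 s

0.8255


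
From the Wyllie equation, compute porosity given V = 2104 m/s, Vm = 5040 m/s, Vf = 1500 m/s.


1/V - 1/Vm = 1/2104 - 1/5040 = 0.00027687
1/Vf - 1/Vm = 1/1500 - 1/5040 = 0.00046825
phi = 0.00027687 / 0.00046825 = 0.5913

0.5913


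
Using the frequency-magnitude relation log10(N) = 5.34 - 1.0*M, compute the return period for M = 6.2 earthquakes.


log10(N) = 5.34 - 1.0*6.2 = -0.86
N = 10^-0.86 = 0.138038
T = 1/N = 1/0.138038 = 7.2444 years

7.2444


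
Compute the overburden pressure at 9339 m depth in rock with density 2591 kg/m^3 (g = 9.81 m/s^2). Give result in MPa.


P = rho * g * z / 1e6
= 2591 * 9.81 * 9339 / 1e6
= 237375993.69 / 1e6
= 237.376 MPa

237.376


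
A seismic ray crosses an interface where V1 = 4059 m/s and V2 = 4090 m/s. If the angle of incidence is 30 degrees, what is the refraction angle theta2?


sin(theta1) = sin(30 deg) = 0.5
sin(theta2) = V2/V1 * sin(theta1) = 4090/4059 * 0.5 = 0.503819
theta2 = arcsin(0.503819) = 30.253 degrees

30.253


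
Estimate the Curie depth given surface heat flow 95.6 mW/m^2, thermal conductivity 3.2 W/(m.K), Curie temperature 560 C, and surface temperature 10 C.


T_Curie - T_surf = 560 - 10 = 550 C
Convert q to W/m^2: 95.6 mW/m^2 = 0.0956 W/m^2
d = 550 * 3.2 / 0.0956 = 18410.04 m

18410.04


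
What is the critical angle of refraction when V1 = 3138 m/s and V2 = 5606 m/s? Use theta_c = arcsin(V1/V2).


V1/V2 = 3138/5606 = 0.559757
theta_c = arcsin(0.559757) = 34.039 degrees

34.039


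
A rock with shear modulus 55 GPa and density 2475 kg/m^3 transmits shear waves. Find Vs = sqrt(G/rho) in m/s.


Convert G to Pa: G = 55e9 Pa
Compute G/rho = 55e9 / 2475 = 22222222.2222
Vs = sqrt(22222222.2222) = 4714.05 m/s

4714.05


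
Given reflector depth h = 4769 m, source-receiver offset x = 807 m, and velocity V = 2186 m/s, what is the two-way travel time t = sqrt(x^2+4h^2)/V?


x^2 + 4h^2 = 807^2 + 4*4769^2 = 651249 + 90973444 = 91624693
sqrt(91624693) = 9572.0788
t = 9572.0788 / 2186 = 4.3788 s

4.3788


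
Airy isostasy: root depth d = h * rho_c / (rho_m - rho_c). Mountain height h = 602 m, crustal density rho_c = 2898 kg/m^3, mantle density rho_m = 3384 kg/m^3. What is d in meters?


rho_m - rho_c = 3384 - 2898 = 486
d = 602 * 2898 / 486
= 1744596 / 486
= 3589.7 m

3589.7


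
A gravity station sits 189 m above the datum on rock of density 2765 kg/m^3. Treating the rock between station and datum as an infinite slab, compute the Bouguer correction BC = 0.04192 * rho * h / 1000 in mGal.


BC = 0.04192 * rho * h / 1000
= 0.04192 * 2765 * 189 / 1000
= 21.9068 mGal

21.9068


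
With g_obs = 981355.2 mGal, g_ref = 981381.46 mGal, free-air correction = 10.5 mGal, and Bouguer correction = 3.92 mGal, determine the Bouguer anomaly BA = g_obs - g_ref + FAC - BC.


BA = g_obs - g_ref + FAC - BC
= 981355.2 - 981381.46 + 10.5 - 3.92
= -19.68 mGal

-19.68


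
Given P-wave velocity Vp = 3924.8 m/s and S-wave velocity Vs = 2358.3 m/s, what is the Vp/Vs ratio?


Vp/Vs = 3924.8 / 2358.3
= 1.6642

1.6642


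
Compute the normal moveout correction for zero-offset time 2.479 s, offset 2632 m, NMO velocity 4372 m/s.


x/Vnmo = 2632/4372 = 0.602013
(x/Vnmo)^2 = 0.362419
t0^2 = 6.145441
sqrt(6.145441 + 0.362419) = 2.551051
dt = 2.551051 - 2.479 = 0.072051

0.072051


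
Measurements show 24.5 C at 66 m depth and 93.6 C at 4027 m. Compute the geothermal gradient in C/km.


dT = 93.6 - 24.5 = 69.1 C
dz = 4027 - 66 = 3961 m
gradient = dT/dz * 1000 = 69.1/3961 * 1000 = 17.4451 C/km

17.4451


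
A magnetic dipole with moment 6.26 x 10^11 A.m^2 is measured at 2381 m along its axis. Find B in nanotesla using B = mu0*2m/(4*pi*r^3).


m = 6.26 x 10^11 = 626000000000 A.m^2
2m = 1252000000000 A.m^2
r^3 = 2381^3 = 13498272341
B = (4pi*10^-7) * 1252000000000 / (4*pi * 13498272341) * 1e9
= 1573309.600918 / 169624292890.56 * 1e9
= 9275.2611 nT

9275.2611


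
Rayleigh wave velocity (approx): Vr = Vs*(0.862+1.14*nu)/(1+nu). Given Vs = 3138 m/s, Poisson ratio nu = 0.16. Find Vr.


Numerator factor = 0.862 + 1.14*0.16 = 1.0444
Denominator = 1 + 0.16 = 1.16
Vr = 3138 * 1.0444 / 1.16 = 2825.28 m/s

2825.28


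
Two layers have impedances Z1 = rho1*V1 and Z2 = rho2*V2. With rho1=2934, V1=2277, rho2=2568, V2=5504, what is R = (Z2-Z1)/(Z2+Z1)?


Z1 = 2934 * 2277 = 6680718
Z2 = 2568 * 5504 = 14134272
R = (14134272 - 6680718) / (14134272 + 6680718) = 7453554 / 20814990 = 0.3581

0.3581


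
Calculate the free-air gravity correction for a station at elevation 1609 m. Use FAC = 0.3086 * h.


FAC = 0.3086 * h
= 0.3086 * 1609
= 496.5374 mGal

496.5374


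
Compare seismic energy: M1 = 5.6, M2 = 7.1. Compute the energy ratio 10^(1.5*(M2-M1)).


M2 - M1 = 7.1 - 5.6 = 1.5
1.5 * 1.5 = 2.25
ratio = 10^2.25 = 177.83

177.83


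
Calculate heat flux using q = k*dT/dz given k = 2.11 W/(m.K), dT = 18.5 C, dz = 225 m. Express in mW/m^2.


q = k * dT / dz * 1000
= 2.11 * 18.5 / 225 * 1000
= 0.173489 * 1000
= 173.4889 mW/m^2

173.4889


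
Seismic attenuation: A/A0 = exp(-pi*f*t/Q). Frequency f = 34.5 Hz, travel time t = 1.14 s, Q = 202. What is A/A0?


pi*f*t/Q = pi*34.5*1.14/202 = 0.611677
A/A0 = exp(-0.611677) = 0.54244

0.54244


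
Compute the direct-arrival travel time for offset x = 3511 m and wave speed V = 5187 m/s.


t = x / V
= 3511 / 5187
= 0.6769 s

0.6769


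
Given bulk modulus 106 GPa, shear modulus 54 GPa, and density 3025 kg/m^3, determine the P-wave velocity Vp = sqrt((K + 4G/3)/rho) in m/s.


First compute the effective modulus:
K + 4G/3 = 106e9 + 4*54e9/3 = 178000000000.0 Pa
Then divide by density:
178000000000.0 / 3025 = 58842975.2066 Pa/(kg/m^3)
Take the square root:
Vp = sqrt(58842975.2066) = 7670.92 m/s

7670.92


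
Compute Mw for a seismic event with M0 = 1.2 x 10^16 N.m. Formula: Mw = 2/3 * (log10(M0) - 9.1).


log10(M0) = log10(1.2 x 10^16) = 16.0792
Mw = 2/3 * (16.0792 - 9.1)
= 2/3 * 6.9792
= 4.65

4.65


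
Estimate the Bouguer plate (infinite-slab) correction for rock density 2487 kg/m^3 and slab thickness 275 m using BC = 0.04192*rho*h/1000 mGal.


BC = 0.04192 * rho * h / 1000
= 0.04192 * 2487 * 275 / 1000
= 28.6701 mGal

28.6701


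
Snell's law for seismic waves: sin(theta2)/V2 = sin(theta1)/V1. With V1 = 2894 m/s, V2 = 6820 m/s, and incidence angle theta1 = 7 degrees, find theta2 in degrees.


sin(theta1) = sin(7 deg) = 0.121869
sin(theta2) = V2/V1 * sin(theta1) = 6820/2894 * 0.121869 = 0.287197
theta2 = arcsin(0.287197) = 16.6902 degrees

16.6902


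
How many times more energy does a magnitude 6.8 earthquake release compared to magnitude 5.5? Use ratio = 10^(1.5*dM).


M2 - M1 = 6.8 - 5.5 = 1.3
1.5 * 1.3 = 1.95
ratio = 10^1.95 = 89.13

89.13


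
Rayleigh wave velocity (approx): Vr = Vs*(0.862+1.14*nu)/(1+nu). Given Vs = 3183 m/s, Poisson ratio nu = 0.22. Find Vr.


Numerator factor = 0.862 + 1.14*0.22 = 1.1128
Denominator = 1 + 0.22 = 1.22
Vr = 3183 * 1.1128 / 1.22 = 2903.31 m/s

2903.31


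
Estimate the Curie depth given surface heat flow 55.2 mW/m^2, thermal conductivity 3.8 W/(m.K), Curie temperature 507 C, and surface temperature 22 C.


T_Curie - T_surf = 507 - 22 = 485 C
Convert q to W/m^2: 55.2 mW/m^2 = 0.0552 W/m^2
d = 485 * 3.8 / 0.0552 = 33387.68 m

33387.68


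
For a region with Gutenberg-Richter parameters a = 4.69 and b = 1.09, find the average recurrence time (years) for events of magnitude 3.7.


log10(N) = 4.69 - 1.09*3.7 = 0.657
N = 10^0.657 = 4.539416
T = 1/N = 1/4.539416 = 0.2203 years

0.2203


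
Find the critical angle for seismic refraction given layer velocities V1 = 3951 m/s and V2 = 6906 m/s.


V1/V2 = 3951/6906 = 0.572111
theta_c = arcsin(0.572111) = 34.8976 degrees

34.8976


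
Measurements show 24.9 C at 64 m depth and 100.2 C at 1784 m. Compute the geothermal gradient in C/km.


dT = 100.2 - 24.9 = 75.3 C
dz = 1784 - 64 = 1720 m
gradient = dT/dz * 1000 = 75.3/1720 * 1000 = 43.7791 C/km

43.7791


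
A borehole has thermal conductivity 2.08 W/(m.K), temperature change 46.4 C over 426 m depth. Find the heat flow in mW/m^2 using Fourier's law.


q = k * dT / dz * 1000
= 2.08 * 46.4 / 426 * 1000
= 0.226554 * 1000
= 226.554 mW/m^2

226.554


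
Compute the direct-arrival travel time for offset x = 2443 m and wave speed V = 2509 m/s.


t = x / V
= 2443 / 2509
= 0.9737 s

0.9737


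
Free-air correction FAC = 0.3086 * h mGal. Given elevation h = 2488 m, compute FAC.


FAC = 0.3086 * h
= 0.3086 * 2488
= 767.7968 mGal

767.7968


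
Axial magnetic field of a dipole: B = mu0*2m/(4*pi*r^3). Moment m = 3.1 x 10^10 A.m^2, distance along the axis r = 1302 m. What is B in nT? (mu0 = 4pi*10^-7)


m = 3.1 x 10^10 = 31000000000 A.m^2
2m = 62000000000 A.m^2
r^3 = 1302^3 = 2207155608
B = (4pi*10^-7) * 62000000000 / (4*pi * 2207155608) * 1e9
= 77911.497809 / 27735935373.69 * 1e9
= 2809.0453 nT

2809.0453


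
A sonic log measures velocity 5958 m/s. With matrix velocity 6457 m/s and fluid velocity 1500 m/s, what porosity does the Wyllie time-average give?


1/V - 1/Vm = 1/5958 - 1/6457 = 1.297e-05
1/Vf - 1/Vm = 1/1500 - 1/6457 = 0.0005118
phi = 1.297e-05 / 0.0005118 = 0.0253

0.0253


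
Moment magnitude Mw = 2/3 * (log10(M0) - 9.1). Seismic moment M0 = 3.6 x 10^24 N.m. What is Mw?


log10(M0) = log10(3.6 x 10^24) = 24.5563
Mw = 2/3 * (24.5563 - 9.1)
= 2/3 * 15.4563
= 10.3

10.3


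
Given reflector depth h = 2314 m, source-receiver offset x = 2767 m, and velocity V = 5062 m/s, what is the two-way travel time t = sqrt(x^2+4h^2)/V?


x^2 + 4h^2 = 2767^2 + 4*2314^2 = 7656289 + 21418384 = 29074673
sqrt(29074673) = 5392.0936
t = 5392.0936 / 5062 = 1.0652 s

1.0652


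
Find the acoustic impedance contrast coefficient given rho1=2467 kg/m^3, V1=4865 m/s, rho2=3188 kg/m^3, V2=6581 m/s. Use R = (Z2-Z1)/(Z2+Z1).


Z1 = 2467 * 4865 = 12001955
Z2 = 3188 * 6581 = 20980228
R = (20980228 - 12001955) / (20980228 + 12001955) = 8978273 / 32982183 = 0.2722

0.2722


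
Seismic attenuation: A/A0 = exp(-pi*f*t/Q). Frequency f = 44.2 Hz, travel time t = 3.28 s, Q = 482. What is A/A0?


pi*f*t/Q = pi*44.2*3.28/482 = 0.944928
A/A0 = exp(-0.944928) = 0.388707

0.388707


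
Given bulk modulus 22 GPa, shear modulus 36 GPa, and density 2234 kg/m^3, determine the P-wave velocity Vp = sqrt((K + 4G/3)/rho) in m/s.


First compute the effective modulus:
K + 4G/3 = 22e9 + 4*36e9/3 = 70000000000.0 Pa
Then divide by density:
70000000000.0 / 2234 = 31333930.1701 Pa/(kg/m^3)
Take the square root:
Vp = sqrt(31333930.1701) = 5597.67 m/s

5597.67


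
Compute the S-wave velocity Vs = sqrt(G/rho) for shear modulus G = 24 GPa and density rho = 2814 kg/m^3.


Convert G to Pa: G = 24e9 Pa
Compute G/rho = 24e9 / 2814 = 8528784.6482
Vs = sqrt(8528784.6482) = 2920.41 m/s

2920.41


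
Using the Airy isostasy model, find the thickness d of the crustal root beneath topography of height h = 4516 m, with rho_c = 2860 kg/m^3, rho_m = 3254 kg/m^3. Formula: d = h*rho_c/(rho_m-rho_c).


rho_m - rho_c = 3254 - 2860 = 394
d = 4516 * 2860 / 394
= 12915760 / 394
= 32781.12 m

32781.12


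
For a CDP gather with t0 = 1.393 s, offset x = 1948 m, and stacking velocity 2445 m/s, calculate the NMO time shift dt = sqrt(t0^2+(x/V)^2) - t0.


x/Vnmo = 1948/2445 = 0.796728
(x/Vnmo)^2 = 0.634776
t0^2 = 1.940449
sqrt(1.940449 + 0.634776) = 1.604751
dt = 1.604751 - 1.393 = 0.211751

0.211751


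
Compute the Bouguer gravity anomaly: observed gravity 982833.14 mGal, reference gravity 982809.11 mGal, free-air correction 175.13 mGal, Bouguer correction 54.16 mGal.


BA = g_obs - g_ref + FAC - BC
= 982833.14 - 982809.11 + 175.13 - 54.16
= 145.0 mGal

145.0


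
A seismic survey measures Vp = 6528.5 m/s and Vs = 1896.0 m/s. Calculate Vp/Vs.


Vp/Vs = 6528.5 / 1896.0
= 3.4433

3.4433


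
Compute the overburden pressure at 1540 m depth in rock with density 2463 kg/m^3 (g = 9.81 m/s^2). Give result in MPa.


P = rho * g * z / 1e6
= 2463 * 9.81 * 1540 / 1e6
= 37209526.2 / 1e6
= 37.2095 MPa

37.2095


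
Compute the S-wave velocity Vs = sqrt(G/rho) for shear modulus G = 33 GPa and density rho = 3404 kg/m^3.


Convert G to Pa: G = 33e9 Pa
Compute G/rho = 33e9 / 3404 = 9694477.0858
Vs = sqrt(9694477.0858) = 3113.6 m/s

3113.6


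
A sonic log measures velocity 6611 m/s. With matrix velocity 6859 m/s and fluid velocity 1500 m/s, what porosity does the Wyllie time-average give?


1/V - 1/Vm = 1/6611 - 1/6859 = 5.47e-06
1/Vf - 1/Vm = 1/1500 - 1/6859 = 0.00052087
phi = 5.47e-06 / 0.00052087 = 0.0105

0.0105


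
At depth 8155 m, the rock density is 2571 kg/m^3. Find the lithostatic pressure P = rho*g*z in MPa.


P = rho * g * z / 1e6
= 2571 * 9.81 * 8155 / 1e6
= 205681414.05 / 1e6
= 205.6814 MPa

205.6814


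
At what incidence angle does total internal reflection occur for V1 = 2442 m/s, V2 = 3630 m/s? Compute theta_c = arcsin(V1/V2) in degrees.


V1/V2 = 2442/3630 = 0.672727
theta_c = arcsin(0.672727) = 42.2779 degrees

42.2779


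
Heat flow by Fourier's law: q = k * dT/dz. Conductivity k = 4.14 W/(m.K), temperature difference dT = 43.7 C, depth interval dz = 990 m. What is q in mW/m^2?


q = k * dT / dz * 1000
= 4.14 * 43.7 / 990 * 1000
= 0.182745 * 1000
= 182.7455 mW/m^2

182.7455


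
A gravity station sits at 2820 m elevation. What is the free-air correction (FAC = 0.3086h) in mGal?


FAC = 0.3086 * h
= 0.3086 * 2820
= 870.252 mGal

870.252


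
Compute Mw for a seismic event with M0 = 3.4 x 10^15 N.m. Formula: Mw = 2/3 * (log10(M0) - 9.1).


log10(M0) = log10(3.4 x 10^15) = 15.5315
Mw = 2/3 * (15.5315 - 9.1)
= 2/3 * 6.4315
= 4.29

4.29


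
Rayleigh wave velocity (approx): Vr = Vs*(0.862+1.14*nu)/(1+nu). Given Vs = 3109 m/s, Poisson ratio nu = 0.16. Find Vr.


Numerator factor = 0.862 + 1.14*0.16 = 1.0444
Denominator = 1 + 0.16 = 1.16
Vr = 3109 * 1.0444 / 1.16 = 2799.17 m/s

2799.17


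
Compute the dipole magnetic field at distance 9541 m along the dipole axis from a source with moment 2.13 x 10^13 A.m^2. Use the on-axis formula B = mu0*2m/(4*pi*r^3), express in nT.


m = 2.13 x 10^13 = 21300000000000 A.m^2
2m = 42600000000000 A.m^2
r^3 = 9541^3 = 868523727421
B = (4pi*10^-7) * 42600000000000 / (4*pi * 868523727421) * 1e9
= 53532738.81717 / 10914191046136.95 * 1e9
= 4904.8746 nT

4904.8746


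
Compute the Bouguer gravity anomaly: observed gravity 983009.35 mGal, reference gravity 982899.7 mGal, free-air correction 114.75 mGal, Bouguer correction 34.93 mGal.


BA = g_obs - g_ref + FAC - BC
= 983009.35 - 982899.7 + 114.75 - 34.93
= 189.47 mGal

189.47


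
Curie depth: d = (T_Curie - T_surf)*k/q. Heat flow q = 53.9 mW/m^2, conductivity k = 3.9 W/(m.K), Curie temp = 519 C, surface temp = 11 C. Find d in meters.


T_Curie - T_surf = 519 - 11 = 508 C
Convert q to W/m^2: 53.9 mW/m^2 = 0.0539 W/m^2
d = 508 * 3.9 / 0.0539 = 36756.96 m

36756.96


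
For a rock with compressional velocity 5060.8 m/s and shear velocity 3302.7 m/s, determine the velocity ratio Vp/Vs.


Vp/Vs = 5060.8 / 3302.7
= 1.5323

1.5323


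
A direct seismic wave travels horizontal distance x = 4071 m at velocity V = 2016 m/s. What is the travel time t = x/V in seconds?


t = x / V
= 4071 / 2016
= 2.0193 s

2.0193


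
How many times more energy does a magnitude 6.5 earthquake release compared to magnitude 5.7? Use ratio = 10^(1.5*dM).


M2 - M1 = 6.5 - 5.7 = 0.8
1.5 * 0.8 = 1.2
ratio = 10^1.2 = 15.85

15.85


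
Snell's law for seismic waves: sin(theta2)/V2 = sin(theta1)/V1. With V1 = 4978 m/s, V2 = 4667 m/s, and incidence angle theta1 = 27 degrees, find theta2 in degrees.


sin(theta1) = sin(27 deg) = 0.45399
sin(theta2) = V2/V1 * sin(theta1) = 4667/4978 * 0.45399 = 0.425627
theta2 = arcsin(0.425627) = 25.1904 degrees

25.1904


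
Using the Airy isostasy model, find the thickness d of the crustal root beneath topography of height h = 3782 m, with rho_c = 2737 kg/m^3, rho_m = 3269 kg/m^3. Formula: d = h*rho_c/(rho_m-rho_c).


rho_m - rho_c = 3269 - 2737 = 532
d = 3782 * 2737 / 532
= 10351334 / 532
= 19457.39 m

19457.39


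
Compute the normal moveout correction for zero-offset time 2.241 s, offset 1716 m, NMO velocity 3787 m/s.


x/Vnmo = 1716/3787 = 0.453129
(x/Vnmo)^2 = 0.205326
t0^2 = 5.022081
sqrt(5.022081 + 0.205326) = 2.286352
dt = 2.286352 - 2.241 = 0.045352

0.045352


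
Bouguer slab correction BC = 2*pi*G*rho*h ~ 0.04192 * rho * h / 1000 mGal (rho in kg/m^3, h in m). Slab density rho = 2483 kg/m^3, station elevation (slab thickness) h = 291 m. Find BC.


BC = 0.04192 * rho * h / 1000
= 0.04192 * 2483 * 291 / 1000
= 30.2894 mGal

30.2894


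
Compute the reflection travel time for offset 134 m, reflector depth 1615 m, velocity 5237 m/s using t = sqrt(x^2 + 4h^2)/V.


x^2 + 4h^2 = 134^2 + 4*1615^2 = 17956 + 10432900 = 10450856
sqrt(10450856) = 3232.7784
t = 3232.7784 / 5237 = 0.6173 s

0.6173


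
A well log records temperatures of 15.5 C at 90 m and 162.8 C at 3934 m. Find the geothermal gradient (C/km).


dT = 162.8 - 15.5 = 147.3 C
dz = 3934 - 90 = 3844 m
gradient = dT/dz * 1000 = 147.3/3844 * 1000 = 38.3195 C/km

38.3195


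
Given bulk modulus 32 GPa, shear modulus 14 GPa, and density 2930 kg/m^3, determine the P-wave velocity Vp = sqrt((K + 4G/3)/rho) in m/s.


First compute the effective modulus:
K + 4G/3 = 32e9 + 4*14e9/3 = 50666666666.67 Pa
Then divide by density:
50666666666.67 / 2930 = 17292377.7019 Pa/(kg/m^3)
Take the square root:
Vp = sqrt(17292377.7019) = 4158.41 m/s

4158.41


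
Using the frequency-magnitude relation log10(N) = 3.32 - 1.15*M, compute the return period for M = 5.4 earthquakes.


log10(N) = 3.32 - 1.15*5.4 = -2.89
N = 10^-2.89 = 0.001288
T = 1/N = 1/0.001288 = 776.2471 years

776.2471


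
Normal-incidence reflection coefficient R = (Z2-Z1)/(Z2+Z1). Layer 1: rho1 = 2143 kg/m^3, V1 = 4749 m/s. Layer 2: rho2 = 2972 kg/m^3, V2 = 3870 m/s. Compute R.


Z1 = 2143 * 4749 = 10177107
Z2 = 2972 * 3870 = 11501640
R = (11501640 - 10177107) / (11501640 + 10177107) = 1324533 / 21678747 = 0.0611

0.0611


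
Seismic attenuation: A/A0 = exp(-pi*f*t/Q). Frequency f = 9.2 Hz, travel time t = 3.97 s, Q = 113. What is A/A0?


pi*f*t/Q = pi*9.2*3.97/113 = 1.015429
A/A0 = exp(-1.015429) = 0.362247

0.362247


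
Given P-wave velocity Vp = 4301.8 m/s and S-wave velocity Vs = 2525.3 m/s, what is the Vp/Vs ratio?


Vp/Vs = 4301.8 / 2525.3
= 1.7035

1.7035


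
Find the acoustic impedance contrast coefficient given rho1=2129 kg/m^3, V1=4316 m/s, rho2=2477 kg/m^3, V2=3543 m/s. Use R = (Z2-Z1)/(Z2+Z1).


Z1 = 2129 * 4316 = 9188764
Z2 = 2477 * 3543 = 8776011
R = (8776011 - 9188764) / (8776011 + 9188764) = -412753 / 17964775 = -0.023

-0.023


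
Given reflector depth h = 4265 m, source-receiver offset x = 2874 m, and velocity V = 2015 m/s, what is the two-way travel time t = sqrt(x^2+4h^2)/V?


x^2 + 4h^2 = 2874^2 + 4*4265^2 = 8259876 + 72760900 = 81020776
sqrt(81020776) = 9001.1541
t = 9001.1541 / 2015 = 4.4671 s

4.4671


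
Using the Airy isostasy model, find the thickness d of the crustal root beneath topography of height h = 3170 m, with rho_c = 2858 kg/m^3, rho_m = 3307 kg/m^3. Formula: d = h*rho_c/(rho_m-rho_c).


rho_m - rho_c = 3307 - 2858 = 449
d = 3170 * 2858 / 449
= 9059860 / 449
= 20177.86 m

20177.86


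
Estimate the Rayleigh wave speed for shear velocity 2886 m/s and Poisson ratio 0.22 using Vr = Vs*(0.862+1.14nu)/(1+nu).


Numerator factor = 0.862 + 1.14*0.22 = 1.1128
Denominator = 1 + 0.22 = 1.22
Vr = 2886 * 1.1128 / 1.22 = 2632.41 m/s

2632.41


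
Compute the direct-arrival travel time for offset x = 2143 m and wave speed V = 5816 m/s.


t = x / V
= 2143 / 5816
= 0.3685 s

0.3685


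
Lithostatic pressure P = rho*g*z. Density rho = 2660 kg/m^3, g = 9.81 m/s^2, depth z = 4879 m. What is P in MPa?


P = rho * g * z / 1e6
= 2660 * 9.81 * 4879 / 1e6
= 127315553.4 / 1e6
= 127.3156 MPa

127.3156


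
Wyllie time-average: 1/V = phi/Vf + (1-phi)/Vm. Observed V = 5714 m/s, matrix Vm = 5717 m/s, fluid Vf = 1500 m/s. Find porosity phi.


1/V - 1/Vm = 1/5714 - 1/5717 = 9e-08
1/Vf - 1/Vm = 1/1500 - 1/5717 = 0.00049175
phi = 9e-08 / 0.00049175 = 0.0002

2.000000e-04


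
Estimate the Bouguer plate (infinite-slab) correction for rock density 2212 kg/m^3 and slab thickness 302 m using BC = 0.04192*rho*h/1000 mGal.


BC = 0.04192 * rho * h / 1000
= 0.04192 * 2212 * 302 / 1000
= 28.0036 mGal

28.0036


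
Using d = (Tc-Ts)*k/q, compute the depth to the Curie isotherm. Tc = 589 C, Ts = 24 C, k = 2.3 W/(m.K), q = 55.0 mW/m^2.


T_Curie - T_surf = 589 - 24 = 565 C
Convert q to W/m^2: 55.0 mW/m^2 = 0.055 W/m^2
d = 565 * 2.3 / 0.055 = 23627.27 m

23627.27


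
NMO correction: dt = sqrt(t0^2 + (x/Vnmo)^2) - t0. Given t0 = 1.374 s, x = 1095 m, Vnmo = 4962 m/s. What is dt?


x/Vnmo = 1095/4962 = 0.220677
(x/Vnmo)^2 = 0.048698
t0^2 = 1.887876
sqrt(1.887876 + 0.048698) = 1.391609
dt = 1.391609 - 1.374 = 0.017609

0.017609


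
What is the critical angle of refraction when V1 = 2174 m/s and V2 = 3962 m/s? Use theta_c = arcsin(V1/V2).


V1/V2 = 2174/3962 = 0.548713
theta_c = arcsin(0.548713) = 33.2787 degrees

33.2787


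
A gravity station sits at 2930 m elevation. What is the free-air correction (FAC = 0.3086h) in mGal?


FAC = 0.3086 * h
= 0.3086 * 2930
= 904.198 mGal

904.198


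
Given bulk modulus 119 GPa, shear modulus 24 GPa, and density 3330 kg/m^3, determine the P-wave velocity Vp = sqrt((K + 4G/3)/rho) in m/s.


First compute the effective modulus:
K + 4G/3 = 119e9 + 4*24e9/3 = 151000000000.0 Pa
Then divide by density:
151000000000.0 / 3330 = 45345345.3453 Pa/(kg/m^3)
Take the square root:
Vp = sqrt(45345345.3453) = 6733.9 m/s

6733.9


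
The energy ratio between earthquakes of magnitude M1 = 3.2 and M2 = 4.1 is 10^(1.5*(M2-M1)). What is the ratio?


M2 - M1 = 4.1 - 3.2 = 0.9
1.5 * 0.9 = 1.35
ratio = 10^1.35 = 22.39

22.39


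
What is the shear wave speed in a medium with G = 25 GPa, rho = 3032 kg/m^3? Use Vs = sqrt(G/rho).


Convert G to Pa: G = 25e9 Pa
Compute G/rho = 25e9 / 3032 = 8245382.5858
Vs = sqrt(8245382.5858) = 2871.48 m/s

2871.48


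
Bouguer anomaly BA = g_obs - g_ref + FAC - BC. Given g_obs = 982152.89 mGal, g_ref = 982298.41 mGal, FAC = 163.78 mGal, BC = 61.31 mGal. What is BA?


BA = g_obs - g_ref + FAC - BC
= 982152.89 - 982298.41 + 163.78 - 61.31
= -43.05 mGal

-43.05


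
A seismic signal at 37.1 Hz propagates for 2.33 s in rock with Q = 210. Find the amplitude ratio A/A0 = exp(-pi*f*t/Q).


pi*f*t/Q = pi*37.1*2.33/210 = 1.293184
A/A0 = exp(-1.293184) = 0.274396

0.274396


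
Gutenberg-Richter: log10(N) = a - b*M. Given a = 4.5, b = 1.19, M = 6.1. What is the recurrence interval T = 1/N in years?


log10(N) = 4.5 - 1.19*6.1 = -2.759
N = 10^-2.759 = 0.001742
T = 1/N = 1/0.001742 = 574.1165 years

574.1165


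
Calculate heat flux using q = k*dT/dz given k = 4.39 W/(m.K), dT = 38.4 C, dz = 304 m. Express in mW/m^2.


q = k * dT / dz * 1000
= 4.39 * 38.4 / 304 * 1000
= 0.554526 * 1000
= 554.5263 mW/m^2

554.5263


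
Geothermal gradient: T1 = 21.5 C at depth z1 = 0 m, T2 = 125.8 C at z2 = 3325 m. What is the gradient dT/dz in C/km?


dT = 125.8 - 21.5 = 104.3 C
dz = 3325 - 0 = 3325 m
gradient = dT/dz * 1000 = 104.3/3325 * 1000 = 31.3684 C/km

31.3684


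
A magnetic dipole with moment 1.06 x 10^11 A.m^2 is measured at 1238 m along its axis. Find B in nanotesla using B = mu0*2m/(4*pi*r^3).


m = 1.06 x 10^11 = 106000000000 A.m^2
2m = 212000000000 A.m^2
r^3 = 1238^3 = 1897413272
B = (4pi*10^-7) * 212000000000 / (4*pi * 1897413272) * 1e9
= 266407.057024 / 23843598384.56 * 1e9
= 11173.1062 nT

11173.1062


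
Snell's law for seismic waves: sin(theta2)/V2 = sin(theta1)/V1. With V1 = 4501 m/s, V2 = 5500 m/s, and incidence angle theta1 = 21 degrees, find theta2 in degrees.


sin(theta1) = sin(21 deg) = 0.358368
sin(theta2) = V2/V1 * sin(theta1) = 5500/4501 * 0.358368 = 0.437908
theta2 = arcsin(0.437908) = 25.9705 degrees

25.9705


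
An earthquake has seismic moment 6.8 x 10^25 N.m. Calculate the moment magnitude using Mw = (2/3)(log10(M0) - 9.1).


log10(M0) = log10(6.8 x 10^25) = 25.8325
Mw = 2/3 * (25.8325 - 9.1)
= 2/3 * 16.7325
= 11.16

11.16


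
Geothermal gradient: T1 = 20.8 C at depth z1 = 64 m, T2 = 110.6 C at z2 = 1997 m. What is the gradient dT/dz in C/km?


dT = 110.6 - 20.8 = 89.8 C
dz = 1997 - 64 = 1933 m
gradient = dT/dz * 1000 = 89.8/1933 * 1000 = 46.4563 C/km

46.4563


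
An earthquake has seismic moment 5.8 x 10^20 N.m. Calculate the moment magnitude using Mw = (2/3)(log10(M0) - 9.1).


log10(M0) = log10(5.8 x 10^20) = 20.7634
Mw = 2/3 * (20.7634 - 9.1)
= 2/3 * 11.6634
= 7.78

7.78


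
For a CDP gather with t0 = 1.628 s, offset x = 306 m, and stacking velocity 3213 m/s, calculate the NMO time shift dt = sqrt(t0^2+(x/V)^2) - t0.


x/Vnmo = 306/3213 = 0.095238
(x/Vnmo)^2 = 0.00907
t0^2 = 2.650384
sqrt(2.650384 + 0.00907) = 1.630783
dt = 1.630783 - 1.628 = 0.002783

0.002783


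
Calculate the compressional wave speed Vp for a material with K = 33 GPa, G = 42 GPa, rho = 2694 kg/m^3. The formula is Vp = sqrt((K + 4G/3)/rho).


First compute the effective modulus:
K + 4G/3 = 33e9 + 4*42e9/3 = 89000000000.0 Pa
Then divide by density:
89000000000.0 / 2694 = 33036377.1344 Pa/(kg/m^3)
Take the square root:
Vp = sqrt(33036377.1344) = 5747.73 m/s

5747.73


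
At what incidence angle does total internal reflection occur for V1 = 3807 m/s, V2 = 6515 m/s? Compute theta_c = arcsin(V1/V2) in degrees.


V1/V2 = 3807/6515 = 0.584344
theta_c = arcsin(0.584344) = 35.7566 degrees

35.7566


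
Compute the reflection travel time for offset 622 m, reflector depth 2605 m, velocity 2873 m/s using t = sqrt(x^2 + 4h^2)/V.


x^2 + 4h^2 = 622^2 + 4*2605^2 = 386884 + 27144100 = 27530984
sqrt(27530984) = 5246.9976
t = 5246.9976 / 2873 = 1.8263 s

1.8263


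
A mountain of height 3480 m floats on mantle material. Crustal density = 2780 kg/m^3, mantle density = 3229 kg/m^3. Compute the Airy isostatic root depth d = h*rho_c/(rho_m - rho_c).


rho_m - rho_c = 3229 - 2780 = 449
d = 3480 * 2780 / 449
= 9674400 / 449
= 21546.55 m

21546.55


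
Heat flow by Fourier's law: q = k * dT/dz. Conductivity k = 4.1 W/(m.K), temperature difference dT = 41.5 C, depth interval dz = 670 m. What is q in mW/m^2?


q = k * dT / dz * 1000
= 4.1 * 41.5 / 670 * 1000
= 0.253955 * 1000
= 253.9552 mW/m^2

253.9552


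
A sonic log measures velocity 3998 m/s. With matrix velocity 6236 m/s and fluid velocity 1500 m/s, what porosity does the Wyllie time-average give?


1/V - 1/Vm = 1/3998 - 1/6236 = 8.977e-05
1/Vf - 1/Vm = 1/1500 - 1/6236 = 0.00050631
phi = 8.977e-05 / 0.00050631 = 0.1773

0.1773


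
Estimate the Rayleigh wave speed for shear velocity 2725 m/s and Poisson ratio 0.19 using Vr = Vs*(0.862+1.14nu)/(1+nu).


Numerator factor = 0.862 + 1.14*0.19 = 1.0786
Denominator = 1 + 0.19 = 1.19
Vr = 2725 * 1.0786 / 1.19 = 2469.9 m/s

2469.9


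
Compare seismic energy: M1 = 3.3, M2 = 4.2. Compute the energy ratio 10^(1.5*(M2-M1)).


M2 - M1 = 4.2 - 3.3 = 0.9
1.5 * 0.9 = 1.35
ratio = 10^1.35 = 22.39

22.39


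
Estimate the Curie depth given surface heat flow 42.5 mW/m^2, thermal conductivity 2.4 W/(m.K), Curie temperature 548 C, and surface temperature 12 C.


T_Curie - T_surf = 548 - 12 = 536 C
Convert q to W/m^2: 42.5 mW/m^2 = 0.0425 W/m^2
d = 536 * 2.4 / 0.0425 = 30268.24 m

30268.24


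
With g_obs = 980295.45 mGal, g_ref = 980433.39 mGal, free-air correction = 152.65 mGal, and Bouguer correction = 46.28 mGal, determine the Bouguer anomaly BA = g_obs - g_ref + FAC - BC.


BA = g_obs - g_ref + FAC - BC
= 980295.45 - 980433.39 + 152.65 - 46.28
= -31.57 mGal

-31.57


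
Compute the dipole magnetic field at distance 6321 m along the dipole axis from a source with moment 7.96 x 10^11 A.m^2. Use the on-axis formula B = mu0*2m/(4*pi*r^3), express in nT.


m = 7.96 x 10^11 = 796000000000 A.m^2
2m = 1592000000000 A.m^2
r^3 = 6321^3 = 252555814161
B = (4pi*10^-7) * 1592000000000 / (4*pi * 252555814161) * 1e9
= 2000566.201806 / 3173709961558.35 * 1e9
= 630.3557 nT

630.3557


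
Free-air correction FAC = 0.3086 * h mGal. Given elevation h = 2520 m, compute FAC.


FAC = 0.3086 * h
= 0.3086 * 2520
= 777.672 mGal

777.672


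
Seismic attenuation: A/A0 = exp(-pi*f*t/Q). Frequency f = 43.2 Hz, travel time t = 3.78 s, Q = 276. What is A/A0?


pi*f*t/Q = pi*43.2*3.78/276 = 1.85873
A/A0 = exp(-1.85873) = 0.15587

0.15587


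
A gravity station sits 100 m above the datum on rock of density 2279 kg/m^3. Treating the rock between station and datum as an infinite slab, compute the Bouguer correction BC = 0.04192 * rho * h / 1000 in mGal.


BC = 0.04192 * rho * h / 1000
= 0.04192 * 2279 * 100 / 1000
= 9.5536 mGal

9.5536


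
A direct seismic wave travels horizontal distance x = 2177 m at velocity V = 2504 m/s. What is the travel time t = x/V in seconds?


t = x / V
= 2177 / 2504
= 0.8694 s

0.8694


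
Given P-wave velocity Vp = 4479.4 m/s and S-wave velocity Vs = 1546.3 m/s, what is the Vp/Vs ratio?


Vp/Vs = 4479.4 / 1546.3
= 2.8969

2.8969


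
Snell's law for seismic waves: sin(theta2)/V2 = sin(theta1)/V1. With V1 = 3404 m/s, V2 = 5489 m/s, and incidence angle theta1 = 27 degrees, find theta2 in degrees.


sin(theta1) = sin(27 deg) = 0.45399
sin(theta2) = V2/V1 * sin(theta1) = 5489/3404 * 0.45399 = 0.732066
theta2 = arcsin(0.732066) = 47.0599 degrees

47.0599


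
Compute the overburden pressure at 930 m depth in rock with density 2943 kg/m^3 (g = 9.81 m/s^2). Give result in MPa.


P = rho * g * z / 1e6
= 2943 * 9.81 * 930 / 1e6
= 26849871.9 / 1e6
= 26.8499 MPa

26.8499


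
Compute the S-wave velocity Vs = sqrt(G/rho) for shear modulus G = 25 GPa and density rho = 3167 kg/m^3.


Convert G to Pa: G = 25e9 Pa
Compute G/rho = 25e9 / 3167 = 7893905.9046
Vs = sqrt(7893905.9046) = 2809.61 m/s

2809.61


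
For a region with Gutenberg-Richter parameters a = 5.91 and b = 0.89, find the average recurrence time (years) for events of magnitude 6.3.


log10(N) = 5.91 - 0.89*6.3 = 0.303
N = 10^0.303 = 2.009093
T = 1/N = 1/2.009093 = 0.4977 years

0.4977
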